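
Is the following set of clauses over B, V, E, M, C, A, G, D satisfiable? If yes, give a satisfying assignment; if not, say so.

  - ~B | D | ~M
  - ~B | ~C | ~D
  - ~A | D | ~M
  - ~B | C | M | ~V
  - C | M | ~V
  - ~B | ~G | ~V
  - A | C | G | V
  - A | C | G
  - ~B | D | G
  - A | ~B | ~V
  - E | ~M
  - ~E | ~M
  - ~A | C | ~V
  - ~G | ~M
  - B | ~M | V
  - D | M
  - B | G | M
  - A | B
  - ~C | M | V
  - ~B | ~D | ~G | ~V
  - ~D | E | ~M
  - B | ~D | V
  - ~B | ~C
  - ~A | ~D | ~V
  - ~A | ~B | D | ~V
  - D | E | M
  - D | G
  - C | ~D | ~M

Set B = True.
  then (~B | ~C) forces C = False.
Try V = True:
  (~B | C | M | ~V) forces M = True.
  (~B | D | ~M) forces D = True.
  clause (C | ~D | ~M) is falsified — backtrack.
So V = False.
Set E = True.
  then (~E | ~M) forces M = False.
  then (D | M) forces D = True.
Set A = True.
Set G = False.
All clauses satisfied.

B = True, V = False, E = True, M = False, C = False, A = True, G = False, D = True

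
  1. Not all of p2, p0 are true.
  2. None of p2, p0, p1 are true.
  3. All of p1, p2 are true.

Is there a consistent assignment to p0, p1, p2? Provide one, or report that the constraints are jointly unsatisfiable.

Case p1 = True:
  Constraint (2) is violated (p1=T) — contradiction.
Case p1 = False:
  Constraint (3) is violated (p1=F) — contradiction.
Both cases fail — unsatisfiable.

Unsatisfiable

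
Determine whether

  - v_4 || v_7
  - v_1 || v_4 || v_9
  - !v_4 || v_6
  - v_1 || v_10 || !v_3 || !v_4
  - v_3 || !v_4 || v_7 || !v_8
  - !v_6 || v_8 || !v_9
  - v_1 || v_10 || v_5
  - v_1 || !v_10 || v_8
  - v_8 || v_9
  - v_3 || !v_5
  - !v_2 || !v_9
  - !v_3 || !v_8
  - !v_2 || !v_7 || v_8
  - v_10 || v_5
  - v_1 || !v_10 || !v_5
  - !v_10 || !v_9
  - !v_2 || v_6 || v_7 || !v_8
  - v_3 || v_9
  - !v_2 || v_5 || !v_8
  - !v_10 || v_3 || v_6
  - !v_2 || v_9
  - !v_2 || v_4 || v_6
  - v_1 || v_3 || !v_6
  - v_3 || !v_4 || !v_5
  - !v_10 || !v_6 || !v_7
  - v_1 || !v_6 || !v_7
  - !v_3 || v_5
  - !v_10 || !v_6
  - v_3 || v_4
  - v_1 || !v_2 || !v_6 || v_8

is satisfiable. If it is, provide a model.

v_1: False, v_2: False, v_3: True, v_4: False, v_5: True, v_6: False, v_7: True, v_8: False, v_9: True, v_10: False

Set v_1 = False.
Try v_2 = True:
  (!v_2 || !v_9) forces v_9 = False.
  clause (!v_2 || v_9) is falsified — backtrack.
So v_2 = False.
Try v_3 = False:
  (v_3 || !v_5) forces v_5 = False.
  (v_1 || v_10 || v_5) forces v_10 = True.
  (v_1 || !v_10 || v_8) forces v_8 = True.
  (!v_10 || !v_9) forces v_9 = False.
  clause (v_3 || v_9) is falsified — backtrack.
So v_3 = True.
  then (!v_3 || !v_8) forces v_8 = False.
  then (!v_3 || v_5) forces v_5 = True.
  then (v_1 || !v_10 || v_8) forces v_10 = False.
  then (v_8 || v_9) forces v_9 = True.
  then (v_1 || v_10 || !v_3 || !v_4) forces v_4 = False.
  then (!v_6 || v_8 || !v_9) forces v_6 = False.
  then (v_4 || v_7) forces v_7 = True.
All clauses satisfied.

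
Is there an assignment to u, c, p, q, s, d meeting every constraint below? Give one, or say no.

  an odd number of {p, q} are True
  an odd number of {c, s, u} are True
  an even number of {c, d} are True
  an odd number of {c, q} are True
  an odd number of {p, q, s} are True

u=F; c=T; p=T; q=F; s=F; d=T

{p, q}: 1 true → odd ✓
{c, s, u}: 1 true → odd ✓
{c, d}: 2 true → even ✓
{c, q}: 1 true → odd ✓
{p, q, s}: 1 true → odd ✓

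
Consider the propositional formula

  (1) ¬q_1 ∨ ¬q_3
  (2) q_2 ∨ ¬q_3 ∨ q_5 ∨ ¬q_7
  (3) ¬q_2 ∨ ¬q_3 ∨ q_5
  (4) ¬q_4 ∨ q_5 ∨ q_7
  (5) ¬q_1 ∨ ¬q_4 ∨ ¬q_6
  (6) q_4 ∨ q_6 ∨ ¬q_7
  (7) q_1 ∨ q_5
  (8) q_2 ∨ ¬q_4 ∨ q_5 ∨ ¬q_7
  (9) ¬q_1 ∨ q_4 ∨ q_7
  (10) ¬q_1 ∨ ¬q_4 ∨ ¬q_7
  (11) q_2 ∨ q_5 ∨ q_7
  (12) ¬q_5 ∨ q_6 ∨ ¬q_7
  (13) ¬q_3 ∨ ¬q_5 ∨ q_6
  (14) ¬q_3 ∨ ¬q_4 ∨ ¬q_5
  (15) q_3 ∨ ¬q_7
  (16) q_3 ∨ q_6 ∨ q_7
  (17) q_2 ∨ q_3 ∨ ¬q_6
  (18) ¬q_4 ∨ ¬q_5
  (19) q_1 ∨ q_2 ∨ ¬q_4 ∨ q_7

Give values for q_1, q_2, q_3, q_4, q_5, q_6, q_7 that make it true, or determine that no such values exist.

q_1=F, q_2=T, q_3=T, q_4=F, q_5=T, q_6=T, q_7=T

Set q_1 = False.
  then (q_1 ∨ q_5) forces q_5 = True.
  then (¬q_4 ∨ ¬q_5) forces q_4 = False.
Set q_2 = True.
Set q_3 = True.
  then (¬q_3 ∨ ¬q_5 ∨ q_6) forces q_6 = True.
Set q_7 = True.
All clauses satisfied.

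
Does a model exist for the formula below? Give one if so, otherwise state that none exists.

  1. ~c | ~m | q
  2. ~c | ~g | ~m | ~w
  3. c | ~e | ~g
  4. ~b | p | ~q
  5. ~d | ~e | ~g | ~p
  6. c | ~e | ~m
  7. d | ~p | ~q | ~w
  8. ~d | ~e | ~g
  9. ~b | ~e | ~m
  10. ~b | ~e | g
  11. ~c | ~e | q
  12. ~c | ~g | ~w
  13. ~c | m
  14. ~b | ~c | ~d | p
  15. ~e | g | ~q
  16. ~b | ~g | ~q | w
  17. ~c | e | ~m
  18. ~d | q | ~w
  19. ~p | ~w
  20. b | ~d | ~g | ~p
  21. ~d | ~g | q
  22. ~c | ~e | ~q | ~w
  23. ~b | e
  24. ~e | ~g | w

c=F, e=F, w=T, b=F, q=T, d=T, m=F, p=F, g=T

Set c = False.
Set e = False.
  then (~b | e) forces b = False.
Set w = True.
  then (~p | ~w) forces p = False.
Set q = True.
Set d = True.
Set m = False.
Set g = True.
All clauses satisfied.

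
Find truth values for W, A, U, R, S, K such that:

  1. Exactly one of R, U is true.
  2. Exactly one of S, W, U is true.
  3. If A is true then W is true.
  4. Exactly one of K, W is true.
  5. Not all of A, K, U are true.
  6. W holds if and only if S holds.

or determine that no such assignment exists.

W=F, A=F, U=T, R=F, S=F, K=T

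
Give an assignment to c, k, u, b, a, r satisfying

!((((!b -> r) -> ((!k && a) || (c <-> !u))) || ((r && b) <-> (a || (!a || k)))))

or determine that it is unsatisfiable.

c: False; k: False; u: False; b: False; a: False; r: True

  !((((!b -> r) -> ((!k && a) || (c <-> !u))) || ((r && b) <-> (a || (!a || k))))) = True
    ((!b -> r) -> ((!k && a) || (c <-> !u))) || ((r && b) <-> (a || (!a || k))) = False
      (!b -> r) -> ((!k && a) || (c <-> !u)) = False
        !b -> r = True
          !b = True
        (!k && a) || (c <-> !u) = False
          !k && a = False
            !k = True
          c <-> !u = False
            !u = True
      (r && b) <-> (a || (!a || k)) = False
        r && b = False
        a || (!a || k) = True
          !a || k = True
            !a = True
The formula evaluates to True.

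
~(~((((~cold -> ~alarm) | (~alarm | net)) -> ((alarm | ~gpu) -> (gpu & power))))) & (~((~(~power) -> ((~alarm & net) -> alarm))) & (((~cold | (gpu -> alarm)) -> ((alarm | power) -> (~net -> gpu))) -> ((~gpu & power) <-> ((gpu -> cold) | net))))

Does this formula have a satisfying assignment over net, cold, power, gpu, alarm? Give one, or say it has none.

Case net = True: the formula simplifies to ~(~(((alarm | ~gpu) -> (gpu & power)))) & (~((~(~power) -> (~alarm -> alarm))) & (~gpu & power)).
  gpu = True: the conjunct ~gpu is False.
  gpu = False: the conjunct ~(~(((alarm | ~gpu) -> (gpu & power)))) becomes ~(~False) = False.
Case net = False: the conjunct ~((~(~power) -> ((~alarm & net) -> alarm))) becomes ~((~(~power) -> True)) = False.
Both cases fail — unsatisfiable.

No satisfying assignment exists.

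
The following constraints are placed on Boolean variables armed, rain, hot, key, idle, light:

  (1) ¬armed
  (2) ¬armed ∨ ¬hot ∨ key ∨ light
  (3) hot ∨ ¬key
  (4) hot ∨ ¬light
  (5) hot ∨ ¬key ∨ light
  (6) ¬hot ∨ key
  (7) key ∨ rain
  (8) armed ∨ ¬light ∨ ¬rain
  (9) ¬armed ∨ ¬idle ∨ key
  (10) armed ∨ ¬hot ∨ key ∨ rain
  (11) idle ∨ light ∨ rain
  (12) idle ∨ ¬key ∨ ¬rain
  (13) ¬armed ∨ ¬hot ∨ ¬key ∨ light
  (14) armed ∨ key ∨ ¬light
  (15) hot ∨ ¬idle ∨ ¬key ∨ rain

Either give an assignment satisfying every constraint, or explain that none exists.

Unit clause (¬armed) forces armed = False.
Set rain = True.
  then (armed ∨ ¬light ∨ ¬rain) forces light = False.
Set hot = False.
  then (hot ∨ ¬key) forces key = False.
Set idle = False.
All clauses satisfied.

armed=F, rain=T, hot=F, key=F, idle=F, light=F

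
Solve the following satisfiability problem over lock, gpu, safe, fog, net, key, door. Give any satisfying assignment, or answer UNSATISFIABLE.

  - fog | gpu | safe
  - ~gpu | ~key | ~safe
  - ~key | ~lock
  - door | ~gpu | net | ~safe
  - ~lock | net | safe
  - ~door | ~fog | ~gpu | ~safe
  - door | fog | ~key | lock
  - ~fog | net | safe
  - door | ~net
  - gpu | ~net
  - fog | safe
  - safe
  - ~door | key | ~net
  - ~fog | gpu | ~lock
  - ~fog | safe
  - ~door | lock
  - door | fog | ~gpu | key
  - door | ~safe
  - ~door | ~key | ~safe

lock=T, gpu=T, safe=T, fog=F, net=F, key=F, door=T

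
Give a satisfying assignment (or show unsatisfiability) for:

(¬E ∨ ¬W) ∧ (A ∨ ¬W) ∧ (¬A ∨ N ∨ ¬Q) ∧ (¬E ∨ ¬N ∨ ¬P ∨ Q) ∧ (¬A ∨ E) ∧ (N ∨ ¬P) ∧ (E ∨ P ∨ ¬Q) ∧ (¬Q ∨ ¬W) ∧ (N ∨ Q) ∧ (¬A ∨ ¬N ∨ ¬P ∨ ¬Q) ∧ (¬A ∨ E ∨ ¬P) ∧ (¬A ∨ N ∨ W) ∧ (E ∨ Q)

E=T, N=T, A=F, P=F, W=F, Q=F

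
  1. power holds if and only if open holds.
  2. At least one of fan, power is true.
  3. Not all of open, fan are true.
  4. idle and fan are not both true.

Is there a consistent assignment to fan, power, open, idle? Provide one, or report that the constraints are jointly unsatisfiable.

fan = False; power = True; open = True; idle = True

  (1) power=T, open=T — same ✓
  (2) {fan, power}: 1 true — at least one ✓
  (3) {open, fan}: 1/2 true — not all ✓
  (4) idle=T, fan=F — not both ✓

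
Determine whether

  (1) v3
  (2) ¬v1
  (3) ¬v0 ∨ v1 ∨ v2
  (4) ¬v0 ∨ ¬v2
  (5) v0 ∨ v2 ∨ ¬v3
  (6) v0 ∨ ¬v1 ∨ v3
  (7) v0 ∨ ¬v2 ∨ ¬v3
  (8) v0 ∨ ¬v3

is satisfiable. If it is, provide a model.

Case v1 = True:
  Clause (¬v1) is falsified — contradiction.
Case v1 = False:
  (v3) forces v3 = True.
  (v0 ∨ ¬v3) forces v0 = True.
  (¬v0 ∨ v1 ∨ v2) forces v2 = True.
  Clause (¬v0 ∨ ¬v2) is falsified — contradiction.
Both cases fail, so the formula is unsatisfiable.

No satisfying assignment exists.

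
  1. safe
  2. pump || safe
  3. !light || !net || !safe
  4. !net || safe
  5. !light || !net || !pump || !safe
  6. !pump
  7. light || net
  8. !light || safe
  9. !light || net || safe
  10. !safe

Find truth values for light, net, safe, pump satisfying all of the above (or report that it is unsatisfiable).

No satisfying assignment exists.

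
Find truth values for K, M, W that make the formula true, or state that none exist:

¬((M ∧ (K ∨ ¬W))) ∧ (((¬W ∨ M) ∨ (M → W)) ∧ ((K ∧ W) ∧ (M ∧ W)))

Unsatisfiable

Case W = True: the formula simplifies to ¬((M ∧ K)) ∧ (K ∧ M).
  K = True: simplifies to ¬M ∧ M.
    M = True: the conjunct ¬M is False.
    M = False: the conjunct M is False.
  K = False: the conjunct K is False.
Case W = False: the conjunct W is False.
Both cases fail — unsatisfiable.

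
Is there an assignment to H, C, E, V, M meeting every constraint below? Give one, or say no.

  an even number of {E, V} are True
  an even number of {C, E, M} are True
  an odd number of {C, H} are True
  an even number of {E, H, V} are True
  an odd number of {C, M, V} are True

Adding constraints 1, 2, 5 mod 2: every variable appears an even number of times on the left, so the left side is 0.
But the right sides sum to 1 (mod 2). 0 ≠ 1 — the system is inconsistent.

UNSATISFIABLE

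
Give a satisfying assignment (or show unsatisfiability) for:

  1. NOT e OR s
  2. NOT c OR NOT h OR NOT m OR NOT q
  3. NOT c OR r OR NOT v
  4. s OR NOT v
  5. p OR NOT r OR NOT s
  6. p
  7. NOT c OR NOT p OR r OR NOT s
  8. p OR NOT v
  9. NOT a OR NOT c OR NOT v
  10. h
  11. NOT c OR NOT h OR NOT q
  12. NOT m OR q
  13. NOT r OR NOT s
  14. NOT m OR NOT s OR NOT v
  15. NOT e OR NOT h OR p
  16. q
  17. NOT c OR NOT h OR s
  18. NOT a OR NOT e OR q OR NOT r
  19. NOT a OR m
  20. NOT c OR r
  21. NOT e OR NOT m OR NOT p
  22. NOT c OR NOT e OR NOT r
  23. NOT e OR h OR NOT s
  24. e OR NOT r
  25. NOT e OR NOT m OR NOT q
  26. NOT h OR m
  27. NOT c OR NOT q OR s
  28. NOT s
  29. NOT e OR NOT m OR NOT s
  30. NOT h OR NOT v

Unit clause (p) forces p = True.
Unit clause (h) forces h = True.
Unit clause (q) forces q = True.
In (NOT h OR m) only m is left, so m = True.
Unit clause (NOT s) forces s = False.
In (NOT h OR NOT v) only NOT v is left, so v = False.
In (NOT e OR s) only NOT e is left, so e = False.
In (NOT c OR NOT h OR NOT m OR NOT q) only NOT c is left, so c = False.
In (e OR NOT r) only NOT r is left, so r = False.
Set a = False.
All clauses satisfied.

s=F, p=T, e=F, h=T, v=F, q=T, a=F, m=T, r=F, c=F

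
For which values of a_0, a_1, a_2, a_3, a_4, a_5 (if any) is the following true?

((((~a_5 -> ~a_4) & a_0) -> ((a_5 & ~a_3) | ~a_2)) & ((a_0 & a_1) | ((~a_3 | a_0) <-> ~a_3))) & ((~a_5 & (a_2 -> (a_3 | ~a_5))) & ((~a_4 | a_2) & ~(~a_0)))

a_0=T, a_1=T, a_2=F, a_3=T, a_4=F, a_5=F

  (((~a_5 -> ~a_4) & a_0) -> ((a_5 & ~a_3) | ~a_2)) & ((a_0 & a_1) | ((~a_3 | a_0) <-> ~a_3)) = True
    ((~a_5 -> ~a_4) & a_0) -> ((a_5 & ~a_3) | ~a_2) = True
      (~a_5 -> ~a_4) & a_0 = True
        ~a_5 -> ~a_4 = True
          ~a_5 = True
          ~a_4 = True
      (a_5 & ~a_3) | ~a_2 = True
        a_5 & ~a_3 = False
          ~a_3 = False
        ~a_2 = True
    (a_0 & a_1) | ((~a_3 | a_0) <-> ~a_3) = True
      a_0 & a_1 = True
      (~a_3 | a_0) <-> ~a_3 = False
        ~a_3 | a_0 = True
          ~a_3 = False
        ~a_3 = False
  (~a_5 & (a_2 -> (a_3 | ~a_5))) & ((~a_4 | a_2) & ~(~a_0)) = True
    ~a_5 & (a_2 -> (a_3 | ~a_5)) = True
      ~a_5 = True
      a_2 -> (a_3 | ~a_5) = True
        a_3 | ~a_5 = True
          ~a_5 = True
    (~a_4 | a_2) & ~(~a_0) = True
      ~a_4 | a_2 = True
        ~a_4 = True
      ~(~a_0) = True
        ~a_0 = False
Both conjuncts True, so the formula holds.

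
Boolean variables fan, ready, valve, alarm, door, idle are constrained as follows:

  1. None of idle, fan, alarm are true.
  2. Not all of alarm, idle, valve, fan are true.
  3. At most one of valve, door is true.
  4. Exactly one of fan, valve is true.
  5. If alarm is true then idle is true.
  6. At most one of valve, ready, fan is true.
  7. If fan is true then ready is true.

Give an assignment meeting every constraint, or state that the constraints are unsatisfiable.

fan: False; ready: False; valve: True; alarm: False; door: False; idle: False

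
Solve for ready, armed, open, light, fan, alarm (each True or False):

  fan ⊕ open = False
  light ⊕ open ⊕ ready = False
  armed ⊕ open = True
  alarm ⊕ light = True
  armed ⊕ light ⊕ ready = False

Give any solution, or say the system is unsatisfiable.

The formula is unsatisfiable.

Adding constraints 2, 3, 5 mod 2: every variable appears an even number of times on the left, so the left side is 0.
But the right sides sum to 1 (mod 2). 0 ≠ 1 — the system is inconsistent.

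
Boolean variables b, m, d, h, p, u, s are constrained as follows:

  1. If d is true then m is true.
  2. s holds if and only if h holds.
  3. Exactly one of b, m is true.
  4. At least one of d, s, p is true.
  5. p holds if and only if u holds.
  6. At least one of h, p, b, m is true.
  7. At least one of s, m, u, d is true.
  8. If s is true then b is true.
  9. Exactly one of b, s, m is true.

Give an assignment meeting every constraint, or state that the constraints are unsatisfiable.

b = False, m = True, d = True, h = False, p = True, u = True, s = False

  (1) d=T ⇒ m: T ✓
  (2) s=F, h=F — same ✓
  (3) {b, m}: 1 true — exactly one ✓
  (4) {d, s, p}: 2 true — at least one ✓
  (5) p=T, u=T — same ✓
  (6) {h, p, b, m}: 2 true — at least one ✓
  (7) {s, m, u, d}: 3 true — at least one ✓
  (8) s=F ⇒ b: vacuous ✓
  (9) {b, s, m}: 1 true — exactly one ✓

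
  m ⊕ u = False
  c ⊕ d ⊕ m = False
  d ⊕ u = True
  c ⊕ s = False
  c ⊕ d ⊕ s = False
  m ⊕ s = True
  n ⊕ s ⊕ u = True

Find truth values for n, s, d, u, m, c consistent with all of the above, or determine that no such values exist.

The formula is unsatisfiable.

Adding constraints 2, 5, 6 mod 2: every variable appears an even number of times on the left, so the left side is 0.
But the right sides sum to 1 (mod 2). 0 ≠ 1 — the system is inconsistent.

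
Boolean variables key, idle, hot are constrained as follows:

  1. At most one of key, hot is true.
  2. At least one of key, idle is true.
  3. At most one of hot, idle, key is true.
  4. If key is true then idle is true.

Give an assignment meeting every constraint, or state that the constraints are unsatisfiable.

key = False; idle = True; hot = False

  (1) {key, hot}: 0 true — at most one ✓
  (2) {key, idle}: 1 true — at least one ✓
  (3) {hot, idle, key}: 1 true — at most one ✓
  (4) key=F ⇒ idle: vacuous ✓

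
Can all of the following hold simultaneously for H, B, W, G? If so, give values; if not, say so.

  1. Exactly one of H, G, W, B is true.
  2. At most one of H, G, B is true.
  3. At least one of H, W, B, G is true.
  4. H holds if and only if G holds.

H=F, B=F, W=T, G=F

  (1) {H, G, W, B}: 1 true — exactly one ✓
  (2) {H, G, B}: 0 true — at most one ✓
  (3) {H, W, B, G}: 1 true — at least one ✓
  (4) H=F, G=F — same ✓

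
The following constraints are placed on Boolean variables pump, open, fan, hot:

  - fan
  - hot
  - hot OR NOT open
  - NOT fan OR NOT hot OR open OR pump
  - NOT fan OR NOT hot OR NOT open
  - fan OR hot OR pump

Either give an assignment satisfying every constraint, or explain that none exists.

pump=T, open=F, fan=T, hot=T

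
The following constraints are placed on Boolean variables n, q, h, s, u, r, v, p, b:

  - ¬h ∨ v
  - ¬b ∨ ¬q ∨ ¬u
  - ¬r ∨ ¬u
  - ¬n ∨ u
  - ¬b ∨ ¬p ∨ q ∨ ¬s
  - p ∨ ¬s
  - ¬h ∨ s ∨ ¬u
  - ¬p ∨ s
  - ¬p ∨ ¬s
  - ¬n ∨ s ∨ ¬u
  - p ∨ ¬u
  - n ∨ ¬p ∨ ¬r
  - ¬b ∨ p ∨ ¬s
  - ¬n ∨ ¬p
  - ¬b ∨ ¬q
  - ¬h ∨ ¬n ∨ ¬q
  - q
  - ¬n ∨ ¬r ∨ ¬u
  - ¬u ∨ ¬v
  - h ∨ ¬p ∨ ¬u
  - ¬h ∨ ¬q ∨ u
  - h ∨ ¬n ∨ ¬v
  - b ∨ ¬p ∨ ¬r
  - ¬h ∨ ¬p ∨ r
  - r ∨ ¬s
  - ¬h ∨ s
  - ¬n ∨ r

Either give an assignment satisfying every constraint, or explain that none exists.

Unit clause (q) forces q = True.
In (¬b ∨ ¬q) only ¬b is left, so b = False.
Try n = True:
  (¬n ∨ u) forces u = True.
  (¬r ∨ ¬u) forces r = False.
  clause (¬n ∨ r) is falsified — backtrack.
So n = False.
Set h = False.
Try s = True:
  (p ∨ ¬s) forces p = True.
  clause (¬p ∨ ¬s) is falsified — backtrack.
So s = False.
  then (¬p ∨ s) forces p = False.
  then (p ∨ ¬u) forces u = False.
Set r = False.
Set v = False.
All clauses satisfied.

n: False; q: True; h: False; s: False; u: False; r: False; v: False; p: False; b: False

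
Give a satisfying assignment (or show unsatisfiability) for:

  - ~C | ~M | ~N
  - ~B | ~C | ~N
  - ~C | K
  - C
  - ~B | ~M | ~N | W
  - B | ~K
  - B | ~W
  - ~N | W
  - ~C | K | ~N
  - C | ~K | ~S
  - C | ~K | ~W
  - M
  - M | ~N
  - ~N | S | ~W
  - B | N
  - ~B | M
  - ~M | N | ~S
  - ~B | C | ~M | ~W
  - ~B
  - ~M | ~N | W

No satisfying assignment exists.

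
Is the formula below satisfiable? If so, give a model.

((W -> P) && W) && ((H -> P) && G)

W: True; G: True; H: False; P: True

  (W -> P) && W = True
    W -> P = True
  (H -> P) && G = True
    H -> P = True
Both conjuncts True, so the formula holds.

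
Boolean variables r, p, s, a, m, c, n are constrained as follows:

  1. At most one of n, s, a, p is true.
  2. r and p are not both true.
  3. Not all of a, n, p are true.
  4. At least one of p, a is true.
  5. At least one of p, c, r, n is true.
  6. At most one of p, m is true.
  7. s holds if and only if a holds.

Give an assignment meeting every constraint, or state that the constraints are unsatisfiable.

r=F, p=T, s=F, a=F, m=F, c=F, n=F

  (1) {n, s, a, p}: 1 true — at most one ✓
  (2) r=F, p=T — not both ✓
  (3) {a, n, p}: 1/3 true — not all ✓
  (4) {p, a}: 1 true — at least one ✓
  (5) {p, c, r, n}: 1 true — at least one ✓
  (6) {p, m}: 1 true — at most one ✓
  (7) s=F, a=F — same ✓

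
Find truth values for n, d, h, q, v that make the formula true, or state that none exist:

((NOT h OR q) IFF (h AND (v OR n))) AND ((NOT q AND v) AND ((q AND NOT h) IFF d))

The formula is unsatisfiable.

Case h = True: the formula simplifies to (q IFF (v OR n)) AND ((NOT q AND v) AND NOT d).
  v = True: simplifies to q AND (NOT q AND NOT d).
    q = True: the conjunct NOT q is False.
    q = False: the conjunct q is False.
  v = False: the conjunct v is False.
Case h = False: the conjunct (NOT h OR q) IFF (h AND (v OR n)) becomes (True OR q) IFF (False AND (v OR n)) = False.
Both cases fail — unsatisfiable.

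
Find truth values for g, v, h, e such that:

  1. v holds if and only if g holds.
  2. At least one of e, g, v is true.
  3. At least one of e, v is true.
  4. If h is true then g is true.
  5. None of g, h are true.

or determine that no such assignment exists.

g = False, v = False, h = False, e = True

  (1) v=F, g=F — same ✓
  (2) {e, g, v}: 1 true — at least one ✓
  (3) {e, v}: 1 true — at least one ✓
  (4) h=F ⇒ g: vacuous ✓
  (5) {g, h}: 0 true — none ✓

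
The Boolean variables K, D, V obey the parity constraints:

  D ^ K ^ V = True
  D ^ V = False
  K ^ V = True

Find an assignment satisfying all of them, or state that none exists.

K = True, D = False, V = False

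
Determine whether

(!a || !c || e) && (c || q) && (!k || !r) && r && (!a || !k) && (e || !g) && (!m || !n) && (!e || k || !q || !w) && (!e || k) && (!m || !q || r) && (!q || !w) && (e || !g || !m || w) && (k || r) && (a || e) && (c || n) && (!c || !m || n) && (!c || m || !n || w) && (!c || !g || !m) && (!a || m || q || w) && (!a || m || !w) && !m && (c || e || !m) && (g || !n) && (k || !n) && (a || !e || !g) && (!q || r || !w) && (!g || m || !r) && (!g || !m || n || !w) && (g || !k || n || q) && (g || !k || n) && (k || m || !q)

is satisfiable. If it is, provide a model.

Unsatisfiable

Case m = True:
  Clause (!m) is falsified — contradiction.
Case m = False:
  (r) forces r = True.
  (!k || !r) forces k = False.
  (!e || k) forces e = False.
  (e || !g) forces g = False.
  (a || e) forces a = True.
  (!a || !c || e) forces c = False.
  (c || q) forces q = True.
  Clause (k || m || !q) is falsified — contradiction.
Both cases fail, so the formula is unsatisfiable.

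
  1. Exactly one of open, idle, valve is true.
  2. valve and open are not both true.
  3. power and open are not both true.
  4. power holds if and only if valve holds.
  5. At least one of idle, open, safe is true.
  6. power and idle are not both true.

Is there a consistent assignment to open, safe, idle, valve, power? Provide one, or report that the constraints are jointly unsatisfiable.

open = True, safe = True, idle = False, valve = False, power = False

  (1) {open, idle, valve}: 1 true — exactly one ✓
  (2) valve=F, open=T — not both ✓
  (3) power=F, open=T — not both ✓
  (4) power=F, valve=F — same ✓
  (5) {idle, open, safe}: 2 true — at least one ✓
  (6) power=F, idle=F — not both ✓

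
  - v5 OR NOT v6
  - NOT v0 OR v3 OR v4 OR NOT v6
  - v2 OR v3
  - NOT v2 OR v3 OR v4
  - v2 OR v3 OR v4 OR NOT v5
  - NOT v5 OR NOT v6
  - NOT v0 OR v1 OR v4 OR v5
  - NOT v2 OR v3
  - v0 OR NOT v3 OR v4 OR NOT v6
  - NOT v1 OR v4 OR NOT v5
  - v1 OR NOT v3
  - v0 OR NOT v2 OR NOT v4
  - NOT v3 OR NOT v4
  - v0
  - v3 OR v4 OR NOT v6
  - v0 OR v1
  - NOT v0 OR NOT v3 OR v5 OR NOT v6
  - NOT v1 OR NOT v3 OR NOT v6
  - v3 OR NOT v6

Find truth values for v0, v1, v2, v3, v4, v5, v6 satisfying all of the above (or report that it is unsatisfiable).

Unit clause (v0) forces v0 = True.
Try v1 = False:
  (v1 OR NOT v3) forces v3 = False.
  (v2 OR v3) forces v2 = True.
  clause (NOT v2 OR v3) is falsified — backtrack.
So v1 = True.
Set v2 = False.
  then (v2 OR v3) forces v3 = True.
  then (NOT v3 OR NOT v4) forces v4 = False.
  then (NOT v1 OR NOT v3 OR NOT v6) forces v6 = False.
  then (NOT v1 OR v4 OR NOT v5) forces v5 = False.
All clauses satisfied.

v0: True, v1: True, v2: False, v3: True, v4: False, v5: False, v6: False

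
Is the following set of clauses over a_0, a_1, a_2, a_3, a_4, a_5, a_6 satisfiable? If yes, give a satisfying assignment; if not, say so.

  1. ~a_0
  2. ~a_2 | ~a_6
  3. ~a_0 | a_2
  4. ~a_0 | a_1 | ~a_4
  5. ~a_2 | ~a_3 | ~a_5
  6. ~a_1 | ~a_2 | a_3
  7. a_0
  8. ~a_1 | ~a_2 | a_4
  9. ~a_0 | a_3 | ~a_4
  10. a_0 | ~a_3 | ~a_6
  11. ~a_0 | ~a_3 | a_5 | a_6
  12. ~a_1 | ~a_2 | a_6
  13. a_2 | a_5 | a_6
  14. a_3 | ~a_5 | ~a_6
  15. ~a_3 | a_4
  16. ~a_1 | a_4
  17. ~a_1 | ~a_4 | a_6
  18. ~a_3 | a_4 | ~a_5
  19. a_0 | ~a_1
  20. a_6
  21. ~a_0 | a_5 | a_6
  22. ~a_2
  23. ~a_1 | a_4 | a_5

Case a_0 = True:
  Clause (~a_0) is falsified — contradiction.
Case a_0 = False:
  Clause (a_0) is falsified — contradiction.
Both cases fail, so the formula is unsatisfiable.

No satisfying assignment exists.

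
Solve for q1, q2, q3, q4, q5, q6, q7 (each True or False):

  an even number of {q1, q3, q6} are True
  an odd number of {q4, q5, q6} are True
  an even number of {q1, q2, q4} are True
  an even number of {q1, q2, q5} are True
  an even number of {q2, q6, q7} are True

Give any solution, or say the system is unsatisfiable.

q1 = True, q2 = False, q3 = False, q4 = True, q5 = True, q6 = True, q7 = True

{q1, q3, q6}: 2 true → even ✓
{q4, q5, q6}: 3 true → odd ✓
{q1, q2, q4}: 2 true → even ✓
{q1, q2, q5}: 2 true → even ✓
{q2, q6, q7}: 2 true → even ✓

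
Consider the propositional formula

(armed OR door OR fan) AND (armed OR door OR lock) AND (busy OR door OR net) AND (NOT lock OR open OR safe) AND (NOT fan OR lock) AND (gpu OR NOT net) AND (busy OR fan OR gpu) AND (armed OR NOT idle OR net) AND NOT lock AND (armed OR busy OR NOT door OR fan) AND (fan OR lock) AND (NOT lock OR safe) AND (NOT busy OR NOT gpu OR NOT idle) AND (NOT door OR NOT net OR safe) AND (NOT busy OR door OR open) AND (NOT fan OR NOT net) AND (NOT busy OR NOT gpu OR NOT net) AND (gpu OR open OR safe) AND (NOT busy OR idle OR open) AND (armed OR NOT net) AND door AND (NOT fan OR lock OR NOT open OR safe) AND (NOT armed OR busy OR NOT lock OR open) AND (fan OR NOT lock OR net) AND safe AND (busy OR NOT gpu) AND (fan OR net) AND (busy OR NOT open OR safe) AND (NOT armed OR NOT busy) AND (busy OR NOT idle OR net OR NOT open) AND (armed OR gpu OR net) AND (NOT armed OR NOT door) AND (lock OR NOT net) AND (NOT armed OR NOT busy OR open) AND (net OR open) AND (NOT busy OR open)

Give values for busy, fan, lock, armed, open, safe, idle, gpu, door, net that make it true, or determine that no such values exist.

The formula is unsatisfiable.

Case lock = True:
  Clause (NOT lock) is falsified — contradiction.
Case lock = False:
  (NOT fan OR lock) forces fan = False.
  Clause (fan OR lock) is falsified — contradiction.
Both cases fail, so the formula is unsatisfiable.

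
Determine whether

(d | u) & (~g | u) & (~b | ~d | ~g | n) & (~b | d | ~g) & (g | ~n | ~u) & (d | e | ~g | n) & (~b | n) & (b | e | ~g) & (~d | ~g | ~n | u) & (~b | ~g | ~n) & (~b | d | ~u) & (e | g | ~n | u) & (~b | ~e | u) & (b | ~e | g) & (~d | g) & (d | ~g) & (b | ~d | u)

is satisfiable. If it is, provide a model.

Set n = False.
  then (~b | n) forces b = False.
Set g = False.
  then (b | ~e | g) forces e = False.
  then (~d | g) forces d = False.
  then (d | u) forces u = True.
All clauses satisfied.

n = False, b = False, g = False, u = True, e = False, d = False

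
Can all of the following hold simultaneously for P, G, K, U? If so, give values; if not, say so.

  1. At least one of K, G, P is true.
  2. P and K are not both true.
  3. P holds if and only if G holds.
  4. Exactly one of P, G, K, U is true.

P: False, G: False, K: True, U: False

  (1) {K, G, P}: 1 true — at least one ✓
  (2) P=F, K=T — not both ✓
  (3) P=F, G=F — same ✓
  (4) {P, G, K, U}: 1 true — exactly one ✓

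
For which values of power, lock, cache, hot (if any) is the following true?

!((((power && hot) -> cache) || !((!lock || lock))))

power: True; lock: False; cache: False; hot: True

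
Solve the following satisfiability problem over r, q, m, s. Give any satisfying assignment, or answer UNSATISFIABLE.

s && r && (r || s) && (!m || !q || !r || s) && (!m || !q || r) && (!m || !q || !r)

Unit clause (s) forces s = True.
Unit clause (r) forces r = True.
Set q = False.
Set m = False.
Check each clause:
  (s): s holds.
  (r): r holds.
  (r || s): r holds.
  (!m || !q || !r || s): !m holds.
  (!m || !q || r): !m holds.
  (!m || !q || !r): !m holds.
All clauses satisfied.

r = True, q = False, m = False, s = True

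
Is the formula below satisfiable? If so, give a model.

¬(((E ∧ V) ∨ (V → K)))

K: False, V: True, E: False

  ¬(((E ∧ V) ∨ (V → K))) = True
    (E ∧ V) ∨ (V → K) = False
      E ∧ V = False
      V → K = False
The formula evaluates to True.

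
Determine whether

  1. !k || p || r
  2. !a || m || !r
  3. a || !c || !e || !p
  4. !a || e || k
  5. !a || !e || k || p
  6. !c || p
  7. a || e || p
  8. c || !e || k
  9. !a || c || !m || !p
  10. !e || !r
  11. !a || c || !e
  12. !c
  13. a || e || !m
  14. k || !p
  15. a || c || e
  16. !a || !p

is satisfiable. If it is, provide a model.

k: True; r: True; p: False; a: True; e: False; c: False; m: True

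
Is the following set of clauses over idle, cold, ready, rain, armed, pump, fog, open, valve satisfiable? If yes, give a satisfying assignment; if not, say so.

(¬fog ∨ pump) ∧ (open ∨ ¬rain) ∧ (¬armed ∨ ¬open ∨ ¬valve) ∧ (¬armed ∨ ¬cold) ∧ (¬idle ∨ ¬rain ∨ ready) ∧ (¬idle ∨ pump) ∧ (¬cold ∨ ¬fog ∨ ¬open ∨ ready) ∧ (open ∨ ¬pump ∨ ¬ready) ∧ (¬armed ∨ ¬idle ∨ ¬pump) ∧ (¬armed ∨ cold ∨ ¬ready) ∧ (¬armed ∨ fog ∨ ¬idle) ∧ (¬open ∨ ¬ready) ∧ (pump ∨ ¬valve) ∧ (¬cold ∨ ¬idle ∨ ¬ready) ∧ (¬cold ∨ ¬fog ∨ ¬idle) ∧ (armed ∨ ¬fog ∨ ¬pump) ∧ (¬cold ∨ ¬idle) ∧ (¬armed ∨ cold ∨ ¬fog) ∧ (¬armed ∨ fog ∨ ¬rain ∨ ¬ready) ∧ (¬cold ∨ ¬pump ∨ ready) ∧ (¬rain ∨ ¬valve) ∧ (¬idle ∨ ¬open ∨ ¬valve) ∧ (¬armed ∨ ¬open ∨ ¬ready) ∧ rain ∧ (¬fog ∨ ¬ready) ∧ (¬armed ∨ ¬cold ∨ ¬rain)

Unit clause (rain) forces rain = True.
In (open ∨ ¬rain) only open is left, so open = True.
In (¬open ∨ ¬ready) only ¬ready is left, so ready = False.
In (¬rain ∨ ¬valve) only ¬valve is left, so valve = False.
In (¬idle ∨ ¬rain ∨ ready) only ¬idle is left, so idle = False.
Set cold = False.
Set armed = False.
Set pump = True.
  then (armed ∨ ¬fog ∨ ¬pump) forces fog = False.
All clauses satisfied.

idle = False, cold = False, ready = False, rain = True, armed = False, pump = True, fog = False, open = True, valve = False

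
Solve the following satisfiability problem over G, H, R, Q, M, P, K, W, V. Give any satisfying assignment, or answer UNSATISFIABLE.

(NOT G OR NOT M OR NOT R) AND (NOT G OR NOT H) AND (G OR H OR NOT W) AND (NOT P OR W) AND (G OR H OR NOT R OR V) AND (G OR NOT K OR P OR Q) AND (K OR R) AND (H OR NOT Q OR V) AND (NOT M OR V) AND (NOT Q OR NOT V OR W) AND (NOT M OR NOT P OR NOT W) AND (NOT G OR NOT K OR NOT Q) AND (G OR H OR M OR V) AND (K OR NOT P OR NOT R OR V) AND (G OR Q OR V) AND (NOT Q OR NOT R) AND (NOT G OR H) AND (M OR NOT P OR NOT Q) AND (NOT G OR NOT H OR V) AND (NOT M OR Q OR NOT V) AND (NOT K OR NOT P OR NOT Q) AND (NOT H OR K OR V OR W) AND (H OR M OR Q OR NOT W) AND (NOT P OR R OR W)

G = False, H = False, R = True, Q = False, M = False, P = False, K = False, W = False, V = True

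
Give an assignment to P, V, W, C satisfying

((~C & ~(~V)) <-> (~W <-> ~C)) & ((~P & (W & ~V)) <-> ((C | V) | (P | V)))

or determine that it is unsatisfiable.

Case V = True: the conjunct (~P & (W & ~V)) <-> ((C | V) | (P | V)) becomes (~P & False) <-> (True | True) = False.
Case V = False: the formula simplifies to ~((~W <-> ~C)) & ((~P & W) <-> (C | P)).
  P = True: the conjunct (~P & W) <-> (C | P) becomes (False & W) <-> (C | True) = False.
  P = False: simplifies to ~((~W <-> ~C)) & (W <-> C).
    W = True: simplifies to ~C & C.
      C = True: the conjunct ~C is False.
      C = False: the conjunct C is False.
    W = False: simplifies to ~(~C) & ~C.
      C = True: the conjunct ~C is False.
      C = False: the conjunct ~(~C) becomes ~(~False) = False.
Both cases fail — unsatisfiable.

UNSATISFIABLE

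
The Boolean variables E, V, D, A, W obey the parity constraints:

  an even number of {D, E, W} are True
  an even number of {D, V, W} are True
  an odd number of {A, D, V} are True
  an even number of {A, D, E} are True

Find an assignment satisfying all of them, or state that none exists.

The formula is unsatisfiable.

Adding constraints 1, 2, 3, 4 mod 2: every variable appears an even number of times on the left, so the left side is 0.
But the right sides sum to 1 (mod 2). 0 ≠ 1 — the system is inconsistent.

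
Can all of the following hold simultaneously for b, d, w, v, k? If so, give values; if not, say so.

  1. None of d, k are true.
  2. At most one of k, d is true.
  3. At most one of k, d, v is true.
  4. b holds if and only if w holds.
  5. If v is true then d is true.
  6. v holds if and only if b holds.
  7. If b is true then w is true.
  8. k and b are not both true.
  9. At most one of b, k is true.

b = False, d = False, w = False, v = False, k = False

  (1) {d, k}: 0 true — none ✓
  (2) {k, d}: 0 true — at most one ✓
  (3) {k, d, v}: 0 true — at most one ✓
  (4) b=F, w=F — same ✓
  (5) v=F ⇒ d: vacuous ✓
  (6) v=F, b=F — same ✓
  (7) b=F ⇒ w: vacuous ✓
  (8) k=F, b=F — not both ✓
  (9) {b, k}: 0 true — at most one ✓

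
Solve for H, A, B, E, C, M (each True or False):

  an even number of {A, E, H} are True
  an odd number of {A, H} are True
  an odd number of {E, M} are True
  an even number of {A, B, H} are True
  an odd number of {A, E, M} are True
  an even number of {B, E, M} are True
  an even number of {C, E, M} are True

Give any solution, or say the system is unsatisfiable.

H=T, A=F, B=T, E=T, C=T, M=F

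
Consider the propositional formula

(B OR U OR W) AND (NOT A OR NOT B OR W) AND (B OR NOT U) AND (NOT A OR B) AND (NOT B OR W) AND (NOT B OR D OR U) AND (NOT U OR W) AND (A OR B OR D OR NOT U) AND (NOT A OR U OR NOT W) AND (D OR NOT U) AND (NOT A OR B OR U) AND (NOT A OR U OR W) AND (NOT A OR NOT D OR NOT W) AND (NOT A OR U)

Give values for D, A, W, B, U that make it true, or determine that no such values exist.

D = True; A = False; W = True; B = False; U = False

Set D = True.
Try A = True:
  (NOT A OR B) forces B = True.
  (NOT A OR NOT B OR W) forces W = True.
  clause (NOT A OR NOT D OR NOT W) is falsified — backtrack.
So A = False.
Set W = True.
Set B = False.
  then (B OR NOT U) forces U = False.
All clauses satisfied.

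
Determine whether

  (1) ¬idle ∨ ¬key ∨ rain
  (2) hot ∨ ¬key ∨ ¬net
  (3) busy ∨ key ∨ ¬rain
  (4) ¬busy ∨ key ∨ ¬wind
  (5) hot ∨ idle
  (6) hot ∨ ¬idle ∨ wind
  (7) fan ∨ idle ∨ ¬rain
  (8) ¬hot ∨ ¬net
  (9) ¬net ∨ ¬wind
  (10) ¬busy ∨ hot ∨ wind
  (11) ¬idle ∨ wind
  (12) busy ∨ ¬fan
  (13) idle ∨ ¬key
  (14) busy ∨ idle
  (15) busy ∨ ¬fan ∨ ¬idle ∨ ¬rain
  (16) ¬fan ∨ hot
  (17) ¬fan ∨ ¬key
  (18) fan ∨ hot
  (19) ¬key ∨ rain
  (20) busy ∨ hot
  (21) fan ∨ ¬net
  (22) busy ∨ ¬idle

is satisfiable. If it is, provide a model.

idle=T, hot=T, rain=T, busy=T, fan=F, net=F, wind=T, key=T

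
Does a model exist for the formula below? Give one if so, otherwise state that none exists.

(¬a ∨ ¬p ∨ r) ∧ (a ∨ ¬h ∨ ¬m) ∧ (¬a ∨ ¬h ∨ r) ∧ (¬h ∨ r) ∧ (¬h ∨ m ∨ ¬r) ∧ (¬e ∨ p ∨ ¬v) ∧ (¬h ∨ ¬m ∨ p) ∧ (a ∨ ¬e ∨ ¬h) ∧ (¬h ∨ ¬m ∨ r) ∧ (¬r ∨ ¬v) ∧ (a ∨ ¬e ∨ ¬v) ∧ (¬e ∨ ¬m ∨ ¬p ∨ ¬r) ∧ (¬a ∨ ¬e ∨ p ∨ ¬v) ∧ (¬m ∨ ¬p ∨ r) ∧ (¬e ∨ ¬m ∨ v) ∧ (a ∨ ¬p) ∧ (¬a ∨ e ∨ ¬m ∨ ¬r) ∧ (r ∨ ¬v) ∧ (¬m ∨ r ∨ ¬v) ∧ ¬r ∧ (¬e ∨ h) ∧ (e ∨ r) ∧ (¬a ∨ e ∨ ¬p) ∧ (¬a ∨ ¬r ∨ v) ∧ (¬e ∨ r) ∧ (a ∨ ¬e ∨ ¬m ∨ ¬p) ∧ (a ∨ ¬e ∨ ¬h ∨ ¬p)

Case e = True:
  (¬r) forces r = False.
  Clause (¬e ∨ r) is falsified — contradiction.
Case e = False:
  (¬r) forces r = False.
  Clause (e ∨ r) is falsified — contradiction.
Both cases fail, so the formula is unsatisfiable.

No satisfying assignment exists.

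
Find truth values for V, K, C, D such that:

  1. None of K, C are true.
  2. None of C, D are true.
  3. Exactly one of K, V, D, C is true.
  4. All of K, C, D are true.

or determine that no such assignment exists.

Unsatisfiable

Case K = True:
  Constraint (1) is violated (K=T) — contradiction.
Case K = False:
  Constraint (4) is violated (K=F) — contradiction.
Both cases fail — unsatisfiable.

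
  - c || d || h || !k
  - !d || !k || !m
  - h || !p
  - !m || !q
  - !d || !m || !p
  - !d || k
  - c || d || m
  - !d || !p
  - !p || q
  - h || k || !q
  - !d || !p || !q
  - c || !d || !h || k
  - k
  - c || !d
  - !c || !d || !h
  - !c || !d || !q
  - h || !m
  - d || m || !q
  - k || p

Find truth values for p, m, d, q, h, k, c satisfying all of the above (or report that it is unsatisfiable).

p=F; m=F; d=F; q=F; h=T; k=T; c=T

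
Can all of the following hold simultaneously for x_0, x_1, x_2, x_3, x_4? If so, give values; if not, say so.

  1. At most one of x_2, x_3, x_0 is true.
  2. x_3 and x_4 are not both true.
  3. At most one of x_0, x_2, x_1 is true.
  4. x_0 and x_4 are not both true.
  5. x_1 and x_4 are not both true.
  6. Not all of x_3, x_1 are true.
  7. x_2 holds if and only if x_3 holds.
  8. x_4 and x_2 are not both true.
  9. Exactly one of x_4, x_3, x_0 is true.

x_0: False, x_1: False, x_2: False, x_3: False, x_4: True

  (1) {x_2, x_3, x_0}: 0 true — at most one ✓
  (2) x_3=F, x_4=T — not both ✓
  (3) {x_0, x_2, x_1}: 0 true — at most one ✓
  (4) x_0=F, x_4=T — not both ✓
  (5) x_1=F, x_4=T — not both ✓
  (6) {x_3, x_1}: 0/2 true — not all ✓
  (7) x_2=F, x_3=F — same ✓
  (8) x_4=T, x_2=F — not both ✓
  (9) {x_4, x_3, x_0}: 1 true — exactly one ✓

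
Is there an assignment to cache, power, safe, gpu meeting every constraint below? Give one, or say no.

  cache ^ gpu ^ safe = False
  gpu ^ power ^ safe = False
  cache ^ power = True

Unsatisfiable — no assignment works.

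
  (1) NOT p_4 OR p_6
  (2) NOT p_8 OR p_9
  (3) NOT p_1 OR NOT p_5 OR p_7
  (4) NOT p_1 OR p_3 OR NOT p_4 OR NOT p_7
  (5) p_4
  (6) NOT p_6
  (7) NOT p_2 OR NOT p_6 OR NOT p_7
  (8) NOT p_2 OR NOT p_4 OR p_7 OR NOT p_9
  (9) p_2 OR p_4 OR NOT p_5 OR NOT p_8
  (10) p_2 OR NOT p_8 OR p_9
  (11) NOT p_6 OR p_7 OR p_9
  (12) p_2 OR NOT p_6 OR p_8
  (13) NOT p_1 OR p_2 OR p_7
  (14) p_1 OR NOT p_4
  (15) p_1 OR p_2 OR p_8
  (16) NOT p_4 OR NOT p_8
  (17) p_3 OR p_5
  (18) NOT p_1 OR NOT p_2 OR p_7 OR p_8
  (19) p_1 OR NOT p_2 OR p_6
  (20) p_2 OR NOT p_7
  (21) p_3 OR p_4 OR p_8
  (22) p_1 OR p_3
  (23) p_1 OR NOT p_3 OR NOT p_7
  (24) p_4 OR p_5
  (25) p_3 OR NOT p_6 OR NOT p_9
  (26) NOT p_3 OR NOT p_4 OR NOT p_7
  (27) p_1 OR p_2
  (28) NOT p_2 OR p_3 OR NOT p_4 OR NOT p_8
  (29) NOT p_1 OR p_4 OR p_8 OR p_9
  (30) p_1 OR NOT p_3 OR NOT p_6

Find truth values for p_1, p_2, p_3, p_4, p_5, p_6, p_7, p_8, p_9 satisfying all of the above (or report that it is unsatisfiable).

No satisfying assignment exists.

Case p_4 = True:
  (NOT p_4 OR p_6) forces p_6 = True.
  Clause (NOT p_6) is falsified — contradiction.
Case p_4 = False:
  Clause (p_4) is falsified — contradiction.
Both cases fail, so the formula is unsatisfiable.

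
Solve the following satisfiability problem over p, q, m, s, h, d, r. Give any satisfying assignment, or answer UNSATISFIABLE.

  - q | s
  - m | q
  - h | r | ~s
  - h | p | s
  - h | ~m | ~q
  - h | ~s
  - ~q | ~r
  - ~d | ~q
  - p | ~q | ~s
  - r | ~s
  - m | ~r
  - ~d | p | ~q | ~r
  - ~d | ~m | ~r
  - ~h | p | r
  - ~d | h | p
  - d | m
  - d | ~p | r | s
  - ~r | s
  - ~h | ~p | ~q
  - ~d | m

p = True, q = False, m = True, s = True, h = True, d = False, r = True

Set p = True.
Set q = False.
  then (q | s) forces s = True.
  then (m | q) forces m = True.
  then (h | ~s) forces h = True.
  then (r | ~s) forces r = True.
  then (~d | ~m | ~r) forces d = False.
All clauses satisfied.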